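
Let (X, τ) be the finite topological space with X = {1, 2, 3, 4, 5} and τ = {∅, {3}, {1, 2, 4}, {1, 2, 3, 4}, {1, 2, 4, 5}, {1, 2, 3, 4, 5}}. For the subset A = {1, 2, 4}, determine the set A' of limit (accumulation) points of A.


A' = {1, 2, 4, 5}

For each x ∈ X, list the open sets U ∈ τ with x ∈ U, then check whether U ∩ (A ∖ {x}) ≠ ∅ for every such U.
  x = 1: opens ∋ x are {1, 2, 4}, {1, 2, 3, 4}, {1, 2, 4, 5}, {1, 2, 3, 4, 5}; each meets A ∖ {1}, so x IS a limit point.
  x = 2: opens ∋ x are {1, 2, 4}, {1, 2, 3, 4}, {1, 2, 4, 5}, {1, 2, 3, 4, 5}; each meets A ∖ {2}, so x IS a limit point.
  x = 3: open {3} ∋ x has {3} ∩ (A ∖ {3}) = ∅, so x is NOT a limit point.
  x = 4: opens ∋ x are {1, 2, 4}, {1, 2, 3, 4}, {1, 2, 4, 5}, {1, 2, 3, 4, 5}; each meets A ∖ {4}, so x IS a limit point.
  x = 5: opens ∋ x are {1, 2, 4, 5}, {1, 2, 3, 4, 5}; each meets A ∖ {5}, so x IS a limit point.
Collecting: A' = {1, 2, 4, 5}.


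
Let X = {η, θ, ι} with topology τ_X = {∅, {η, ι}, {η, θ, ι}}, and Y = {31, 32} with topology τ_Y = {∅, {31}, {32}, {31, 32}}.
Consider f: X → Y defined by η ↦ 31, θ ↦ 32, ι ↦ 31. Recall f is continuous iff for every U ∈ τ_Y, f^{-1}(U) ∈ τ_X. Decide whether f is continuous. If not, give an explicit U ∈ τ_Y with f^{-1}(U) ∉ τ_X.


f is NOT continuous.

Compute f^{-1}(U) for each U ∈ τ_Y:
  U = ∅: f^{-1}(U) = ∅ ∈ τ_X ✓.
  U = {31}: f^{-1}(U) = {η, ι} ∈ τ_X ✓.
  U = {32}: f^{-1}(U) = {θ} ∉ τ_X ✗.
  U = {31, 32}: f^{-1}(U) = {η, θ, ι} ∈ τ_X ✓.
Found U = {32} with f^{-1}(U) = {θ} not in τ_X. Therefore f is NOT continuous.


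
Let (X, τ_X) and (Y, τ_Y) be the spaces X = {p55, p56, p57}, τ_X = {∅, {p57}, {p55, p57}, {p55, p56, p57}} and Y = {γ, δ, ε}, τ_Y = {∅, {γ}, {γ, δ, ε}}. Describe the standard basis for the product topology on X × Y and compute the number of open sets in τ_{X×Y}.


Basis B = {∅ × ∅, {p57} × {γ}, {p55, p57} × {γ}, {p55, p56, p57} × {γ}, {p57} × {γ, δ, ε}, {p55, p57} × {γ, δ, ε}, {p55, p56, p57} × {γ, δ, ε}}; |τ_{X×Y}| = 10.

Enumerate products U × V with U ∈ τ_X, V ∈ τ_Y (deduplicated):
  ∅ × ∅ = {} (∅)
  {p57} × {γ} = {(p57,γ)}
  {p55, p57} × {γ} = {(p55,γ), (p57,γ)}
  {p55, p56, p57} × {γ} = {(p55,γ), (p56,γ), (p57,γ)}
  {p57} × {γ, δ, ε} = {(p57,γ), (p57,δ), (p57,ε)}
  {p55, p57} × {γ, δ, ε} = {(p55,γ), (p55,δ), (p55,ε), (p57,γ), (p57,δ), (p57,ε)}
  {p55, p56, p57} × {γ, δ, ε} = {(p55,γ), (p55,δ), (p55,ε), (p56,γ), (p56,δ), (p56,ε), (p57,γ), (p57,δ), (p57,ε)}
These 7 distinct sets form the basis B.
Close under arbitrary unions to get τ_{X×Y}; counting gives |τ_{X×Y}| = 10.


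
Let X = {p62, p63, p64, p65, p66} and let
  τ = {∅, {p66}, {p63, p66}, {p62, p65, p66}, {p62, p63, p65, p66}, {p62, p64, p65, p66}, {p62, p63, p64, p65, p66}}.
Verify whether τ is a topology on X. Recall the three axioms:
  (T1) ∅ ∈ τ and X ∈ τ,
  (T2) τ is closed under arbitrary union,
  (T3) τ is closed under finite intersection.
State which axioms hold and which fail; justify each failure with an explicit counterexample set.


τ IS a topology on X.

Axiom (T1): ∅ ∈ τ? Yes; X ∈ τ? Yes.
Axiom (T2/T3): check pairwise unions and intersections of members of τ.
All pairwise intersections and unions checked — each lies in τ. Therefore τ satisfies (T1), (T2), (T3): it IS a topology on X.


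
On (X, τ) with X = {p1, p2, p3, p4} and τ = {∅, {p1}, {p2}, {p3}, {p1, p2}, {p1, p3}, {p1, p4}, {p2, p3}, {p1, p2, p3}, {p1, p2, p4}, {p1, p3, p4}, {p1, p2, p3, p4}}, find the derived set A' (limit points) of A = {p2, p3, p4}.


A' = ∅

For each x ∈ X, list the open sets U ∈ τ with x ∈ U, then check whether U ∩ (A ∖ {x}) ≠ ∅ for every such U.
  x = p1: open {p1} ∋ x has {p1} ∩ (A ∖ {p1}) = ∅, so x is NOT a limit point.
  x = p2: open {p2} ∋ x has {p2} ∩ (A ∖ {p2}) = ∅, so x is NOT a limit point.
  x = p3: open {p3} ∋ x has {p3} ∩ (A ∖ {p3}) = ∅, so x is NOT a limit point.
  x = p4: open {p1, p4} ∋ x has {p1, p4} ∩ (A ∖ {p4}) = ∅, so x is NOT a limit point.
Collecting: A' = ∅.


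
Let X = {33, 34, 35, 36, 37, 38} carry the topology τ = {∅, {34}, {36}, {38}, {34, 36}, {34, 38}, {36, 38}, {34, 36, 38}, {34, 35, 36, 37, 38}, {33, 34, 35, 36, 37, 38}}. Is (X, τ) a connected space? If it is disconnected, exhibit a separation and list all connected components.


(X, τ) is connected.

Find clopen sets (U ∈ τ with X ∖ U ∈ τ):
  U = ∅, X ∖ U = {33, 34, 35, 36, 37, 38} — both open, so U is clopen.
  U = {33, 34, 35, 36, 37, 38}, X ∖ U = ∅ — both open, so U is clopen.
Only trivial clopens (∅ and X) exist, so (X, τ) is connected.
Compute connected components by grouping points that agree on all clopens:
  component: {33, 34, 35, 36, 37, 38}


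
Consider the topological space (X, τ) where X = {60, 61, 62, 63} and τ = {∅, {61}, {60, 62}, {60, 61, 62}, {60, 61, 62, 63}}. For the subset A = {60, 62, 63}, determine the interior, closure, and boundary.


int(A) = {60, 62}, cl(A) = {60, 62, 63}, ∂A = {63}.

Closed sets in (X, τ) are complements of opens:
  closed(X, τ) = {∅, {63}, {61, 63}, {60, 62, 63}, {60, 61, 62, 63}}.
int(A) = ⋃ {U ∈ τ : U ⊆ A}. Opens contained in A: ∅, {60, 62}.
Taking the union of these: int(A) = {60, 62}.
cl(A) = ⋂ {C closed : A ⊆ C}. Closed sets containing A: {60, 62, 63}, {60, 61, 62, 63}.
Intersecting these: cl(A) = {60, 62, 63}.
∂A = cl(A) ∖ int(A) = {60, 62, 63} ∖ {60, 62} = {63}.


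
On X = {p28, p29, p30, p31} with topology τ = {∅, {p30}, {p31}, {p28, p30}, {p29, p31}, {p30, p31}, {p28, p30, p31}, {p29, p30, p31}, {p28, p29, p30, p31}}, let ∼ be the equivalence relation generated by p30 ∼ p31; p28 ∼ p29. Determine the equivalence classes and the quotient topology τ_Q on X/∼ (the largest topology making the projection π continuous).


X/∼ = {[p28=p29], [p30=p31]}; |τ_Q| = 3.

Equivalence classes: [p28=p29], [p30=p31].
Quotient map π: X → X/∼ sends p28 ↦ [p28=p29], p29 ↦ [p28=p29], p30 ↦ [p30=p31], p31 ↦ [p30=p31].
For each subset V ⊆ X/∼, compute π^{-1}(V) ⊆ X and check whether π^{-1}(V) ∈ τ. V is open in τ_Q iff π^{-1}(V) ∈ τ.
  V = {}: π^{-1}(V) = ∅ ∈ τ ✓.
  V = {[p28=p29]}: π^{-1}(V) = {p28, p29} ∉ τ ✗.
  V = {[p30=p31]}: π^{-1}(V) = {p30, p31} ∈ τ ✓.
  V = {[p28=p29], [p30=p31]}: π^{-1}(V) = {p28, p29, p30, p31} ∈ τ ✓.
Open sets in the quotient: τ_Q = {{}, {[p30=p31]}, {[p28=p29], [p30=p31]}} (3 elements).


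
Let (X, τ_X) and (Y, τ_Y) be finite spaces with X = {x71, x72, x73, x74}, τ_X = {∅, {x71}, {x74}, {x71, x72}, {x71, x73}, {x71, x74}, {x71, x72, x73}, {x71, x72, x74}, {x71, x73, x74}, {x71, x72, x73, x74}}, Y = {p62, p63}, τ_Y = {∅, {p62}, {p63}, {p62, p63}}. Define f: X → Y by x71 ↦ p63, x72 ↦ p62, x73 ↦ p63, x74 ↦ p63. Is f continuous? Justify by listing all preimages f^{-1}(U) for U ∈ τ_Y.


f is NOT continuous.

Compute f^{-1}(U) for each U ∈ τ_Y:
  U = ∅: f^{-1}(U) = ∅ ∈ τ_X ✓.
  U = {p62}: f^{-1}(U) = {x72} ∉ τ_X ✗.
  U = {p63}: f^{-1}(U) = {x71, x73, x74} ∈ τ_X ✓.
  U = {p62, p63}: f^{-1}(U) = {x71, x72, x73, x74} ∈ τ_X ✓.
Found U = {p62} with f^{-1}(U) = {x72} not in τ_X. Therefore f is NOT continuous.


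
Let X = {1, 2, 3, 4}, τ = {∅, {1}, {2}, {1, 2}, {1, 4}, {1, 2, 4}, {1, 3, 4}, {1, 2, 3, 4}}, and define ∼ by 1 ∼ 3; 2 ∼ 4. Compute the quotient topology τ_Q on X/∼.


X/∼ = {[1=3], [2=4]}; |τ_Q| = 2.

Equivalence classes: [1=3], [2=4].
Quotient map π: X → X/∼ sends 1 ↦ [1=3], 2 ↦ [2=4], 3 ↦ [1=3], 4 ↦ [2=4].
For each subset V ⊆ X/∼, compute π^{-1}(V) ⊆ X and check whether π^{-1}(V) ∈ τ. V is open in τ_Q iff π^{-1}(V) ∈ τ.
  V = {}: π^{-1}(V) = ∅ ∈ τ ✓.
  V = {[1=3]}: π^{-1}(V) = {1, 3} ∉ τ ✗.
  V = {[2=4]}: π^{-1}(V) = {2, 4} ∉ τ ✗.
  V = {[1=3], [2=4]}: π^{-1}(V) = {1, 2, 3, 4} ∈ τ ✓.
Open sets in the quotient: τ_Q = {{}, {[1=3], [2=4]}} (2 elements).


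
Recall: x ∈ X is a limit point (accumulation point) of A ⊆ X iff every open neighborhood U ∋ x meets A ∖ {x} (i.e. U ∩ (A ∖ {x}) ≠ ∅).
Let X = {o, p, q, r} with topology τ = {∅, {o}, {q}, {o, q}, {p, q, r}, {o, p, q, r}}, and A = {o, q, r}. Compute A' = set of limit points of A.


A' = {p, r}

For each x ∈ X, list the open sets U ∈ τ with x ∈ U, then check whether U ∩ (A ∖ {x}) ≠ ∅ for every such U.
  x = o: open {o} ∋ x has {o} ∩ (A ∖ {o}) = ∅, so x is NOT a limit point.
  x = p: opens ∋ x are {p, q, r}, {o, p, q, r}; each meets A ∖ {p}, so x IS a limit point.
  x = q: open {q} ∋ x has {q} ∩ (A ∖ {q}) = ∅, so x is NOT a limit point.
  x = r: opens ∋ x are {p, q, r}, {o, p, q, r}; each meets A ∖ {r}, so x IS a limit point.
Collecting: A' = {p, r}.


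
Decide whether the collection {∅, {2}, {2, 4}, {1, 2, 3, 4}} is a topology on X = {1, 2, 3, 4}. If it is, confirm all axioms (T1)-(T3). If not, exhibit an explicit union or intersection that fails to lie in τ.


τ IS a topology on X.

Axiom (T1): ∅ ∈ τ? Yes; X ∈ τ? Yes.
Axiom (T2/T3): check pairwise unions and intersections of members of τ.
All pairwise intersections and unions checked — each lies in τ. Therefore τ satisfies (T1), (T2), (T3): it IS a topology on X.


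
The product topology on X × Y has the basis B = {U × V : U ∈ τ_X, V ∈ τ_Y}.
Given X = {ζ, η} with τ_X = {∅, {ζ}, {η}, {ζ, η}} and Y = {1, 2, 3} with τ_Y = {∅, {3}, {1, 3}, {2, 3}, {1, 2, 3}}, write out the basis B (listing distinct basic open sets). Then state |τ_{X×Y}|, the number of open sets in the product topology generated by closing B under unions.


Basis B = {∅ × ∅, {ζ} × {3}, {η} × {3}, {ζ} × {1, 3}, {ζ} × {2, 3}, {ζ, η} × {3}, {η} × {1, 3}, {η} × {2, 3}, {ζ} × {1, 2, 3}, {η} × {1, 2, 3}, {ζ, η} × {1, 3}, {ζ, η} × {2, 3}, {ζ, η} × {1, 2, 3}}; |τ_{X×Y}| = 25.

Enumerate products U × V with U ∈ τ_X, V ∈ τ_Y (deduplicated):
  ∅ × ∅ = {} (∅)
  {ζ} × {3} = {(ζ,3)}
  {η} × {3} = {(η,3)}
  {ζ} × {1, 3} = {(ζ,1), (ζ,3)}
  {ζ} × {2, 3} = {(ζ,2), (ζ,3)}
  {ζ, η} × {3} = {(ζ,3), (η,3)}
  {η} × {1, 3} = {(η,1), (η,3)}
  {η} × {2, 3} = {(η,2), (η,3)}
  {ζ} × {1, 2, 3} = {(ζ,1), (ζ,2), (ζ,3)}
  {η} × {1, 2, 3} = {(η,1), (η,2), (η,3)}
  {ζ, η} × {1, 3} = {(ζ,1), (ζ,3), (η,1), (η,3)}
  {ζ, η} × {2, 3} = {(ζ,2), (ζ,3), (η,2), (η,3)}
  {ζ, η} × {1, 2, 3} = {(ζ,1), (ζ,2), (ζ,3), (η,1), (η,2), (η,3)}
These 13 distinct sets form the basis B.
Close under arbitrary unions to get τ_{X×Y}; counting gives |τ_{X×Y}| = 25.


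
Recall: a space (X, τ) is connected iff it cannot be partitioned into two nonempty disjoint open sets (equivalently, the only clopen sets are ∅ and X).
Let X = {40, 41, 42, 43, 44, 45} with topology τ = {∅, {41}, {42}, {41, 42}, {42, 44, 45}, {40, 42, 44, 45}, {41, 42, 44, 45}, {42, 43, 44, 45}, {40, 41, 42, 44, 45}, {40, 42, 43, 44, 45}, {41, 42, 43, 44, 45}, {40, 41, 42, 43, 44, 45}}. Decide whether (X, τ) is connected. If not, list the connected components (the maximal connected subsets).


(X, τ) is disconnected; components = [{41}, {40, 42, 43, 44, 45}].

Find clopen sets (U ∈ τ with X ∖ U ∈ τ):
  U = ∅, X ∖ U = {40, 41, 42, 43, 44, 45} — both open, so U is clopen.
  U = {41}, X ∖ U = {40, 42, 43, 44, 45} — both open, so U is clopen.
  U = {40, 42, 43, 44, 45}, X ∖ U = {41} — both open, so U is clopen.
  U = {40, 41, 42, 43, 44, 45}, X ∖ U = ∅ — both open, so U is clopen.
Nontrivial clopen(s) exist: e.g. {40, 42, 43, 44, 45}. So (X, τ) is disconnected.
Compute connected components by grouping points that agree on all clopens:
  component: {41}
  component: {40, 42, 43, 44, 45}


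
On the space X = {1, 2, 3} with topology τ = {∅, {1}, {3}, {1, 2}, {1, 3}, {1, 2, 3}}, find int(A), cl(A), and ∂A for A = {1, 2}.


int(A) = {1, 2}, cl(A) = {1, 2}, ∂A = ∅.

Closed sets in (X, τ) are complements of opens:
  closed(X, τ) = {∅, {2}, {3}, {1, 2}, {2, 3}, {1, 2, 3}}.
int(A) = ⋃ {U ∈ τ : U ⊆ A}. Opens contained in A: ∅, {1}, {1, 2}.
Taking the union of these: int(A) = {1, 2}.
cl(A) = ⋂ {C closed : A ⊆ C}. Closed sets containing A: {1, 2}, {1, 2, 3}.
Intersecting these: cl(A) = {1, 2}.
∂A = cl(A) ∖ int(A) = {1, 2} ∖ {1, 2} = ∅.


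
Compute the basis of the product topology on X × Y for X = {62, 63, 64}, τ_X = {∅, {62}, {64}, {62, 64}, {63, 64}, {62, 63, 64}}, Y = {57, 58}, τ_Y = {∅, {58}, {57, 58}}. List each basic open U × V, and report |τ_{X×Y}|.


Basis B = {∅ × ∅, {62} × {58}, {64} × {58}, {62} × {57, 58}, {62, 64} × {58}, {63, 64} × {58}, {64} × {57, 58}, {62, 63, 64} × {58}, {62, 64} × {57, 58}, {63, 64} × {57, 58}, {62, 63, 64} × {57, 58}}; |τ_{X×Y}| = 18.

Enumerate products U × V with U ∈ τ_X, V ∈ τ_Y (deduplicated):
  ∅ × ∅ = {} (∅)
  {62} × {58} = {(62,58)}
  {64} × {58} = {(64,58)}
  {62} × {57, 58} = {(62,57), (62,58)}
  {62, 64} × {58} = {(62,58), (64,58)}
  {63, 64} × {58} = {(63,58), (64,58)}
  {64} × {57, 58} = {(64,57), (64,58)}
  {62, 63, 64} × {58} = {(62,58), (63,58), (64,58)}
  {62, 64} × {57, 58} = {(62,57), (62,58), (64,57), (64,58)}
  {63, 64} × {57, 58} = {(63,57), (63,58), (64,57), (64,58)}
  {62, 63, 64} × {57, 58} = {(62,57), (62,58), (63,57), (63,58), (64,57), (64,58)}
These 11 distinct sets form the basis B.
Close under arbitrary unions to get τ_{X×Y}; counting gives |τ_{X×Y}| = 18.


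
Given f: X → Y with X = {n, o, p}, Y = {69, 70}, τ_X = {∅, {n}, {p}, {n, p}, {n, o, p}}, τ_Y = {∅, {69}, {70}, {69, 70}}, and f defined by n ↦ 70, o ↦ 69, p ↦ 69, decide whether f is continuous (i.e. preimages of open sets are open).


f is NOT continuous.

Compute f^{-1}(U) for each U ∈ τ_Y:
  U = ∅: f^{-1}(U) = ∅ ∈ τ_X ✓.
  U = {69}: f^{-1}(U) = {o, p} ∉ τ_X ✗.
  U = {70}: f^{-1}(U) = {n} ∈ τ_X ✓.
  U = {69, 70}: f^{-1}(U) = {n, o, p} ∈ τ_X ✓.
Found U = {69} with f^{-1}(U) = {o, p} not in τ_X. Therefore f is NOT continuous.


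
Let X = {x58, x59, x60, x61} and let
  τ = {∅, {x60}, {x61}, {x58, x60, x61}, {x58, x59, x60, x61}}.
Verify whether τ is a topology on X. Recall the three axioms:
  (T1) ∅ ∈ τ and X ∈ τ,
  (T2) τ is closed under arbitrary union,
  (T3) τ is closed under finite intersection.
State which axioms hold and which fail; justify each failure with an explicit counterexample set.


τ is NOT a topology on X.

Axiom (T1): ∅ ∈ τ? Yes; X ∈ τ? Yes.
Axiom (T2/T3): check pairwise unions and intersections of members of τ.
Counterexample for (T2): {x60} ∪ {x61} = {x60, x61} ∉ τ. Therefore τ is NOT a topology.


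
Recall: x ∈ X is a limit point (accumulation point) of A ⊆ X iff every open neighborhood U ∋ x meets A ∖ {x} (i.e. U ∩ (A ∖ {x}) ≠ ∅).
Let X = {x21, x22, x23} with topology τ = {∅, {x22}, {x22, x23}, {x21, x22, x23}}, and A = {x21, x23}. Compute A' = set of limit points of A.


A' = {x21}

For each x ∈ X, list the open sets U ∈ τ with x ∈ U, then check whether U ∩ (A ∖ {x}) ≠ ∅ for every such U.
  x = x21: opens ∋ x are {x21, x22, x23}; each meets A ∖ {x21}, so x IS a limit point.
  x = x22: open {x22} ∋ x has {x22} ∩ (A ∖ {x22}) = ∅, so x is NOT a limit point.
  x = x23: open {x22, x23} ∋ x has {x22, x23} ∩ (A ∖ {x23}) = ∅, so x is NOT a limit point.
Collecting: A' = {x21}.


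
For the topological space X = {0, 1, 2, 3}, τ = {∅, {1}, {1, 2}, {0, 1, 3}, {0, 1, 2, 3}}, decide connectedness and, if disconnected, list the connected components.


(X, τ) is connected.

Find clopen sets (U ∈ τ with X ∖ U ∈ τ):
  U = ∅, X ∖ U = {0, 1, 2, 3} — both open, so U is clopen.
  U = {0, 1, 2, 3}, X ∖ U = ∅ — both open, so U is clopen.
Only trivial clopens (∅ and X) exist, so (X, τ) is connected.
Compute connected components by grouping points that agree on all clopens:
  component: {0, 1, 2, 3}


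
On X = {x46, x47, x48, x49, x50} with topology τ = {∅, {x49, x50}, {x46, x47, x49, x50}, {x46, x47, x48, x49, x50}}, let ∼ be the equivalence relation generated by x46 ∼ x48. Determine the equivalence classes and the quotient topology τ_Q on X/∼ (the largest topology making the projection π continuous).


X/∼ = {[x46=x48], [x47], [x49], [x50]}; |τ_Q| = 3.

Equivalence classes: [x46=x48], [x47], [x49], [x50].
Quotient map π: X → X/∼ sends x46 ↦ [x46=x48], x47 ↦ [x47], x48 ↦ [x46=x48], x49 ↦ [x49], x50 ↦ [x50].
For each subset V ⊆ X/∼, compute π^{-1}(V) ⊆ X and check whether π^{-1}(V) ∈ τ. V is open in τ_Q iff π^{-1}(V) ∈ τ.
  V = {}: π^{-1}(V) = ∅ ∈ τ ✓.
  V = {[x46=x48]}: π^{-1}(V) = {x46, x48} ∉ τ ✗.
  V = {[x47]}: π^{-1}(V) = {x47} ∉ τ ✗.
  V = {[x46=x48], [x47]}: π^{-1}(V) = {x46, x47, x48} ∉ τ ✗.
  V = {[x49]}: π^{-1}(V) = {x49} ∉ τ ✗.
  V = {[x46=x48], [x49]}: π^{-1}(V) = {x46, x48, x49} ∉ τ ✗.
  V = {[x47], [x49]}: π^{-1}(V) = {x47, x49} ∉ τ ✗.
  V = {[x46=x48], [x47], [x49]}: π^{-1}(V) = {x46, x47, x48, x49} ∉ τ ✗.
  V = {[x50]}: π^{-1}(V) = {x50} ∉ τ ✗.
  V = {[x46=x48], [x50]}: π^{-1}(V) = {x46, x48, x50} ∉ τ ✗.
  V = {[x47], [x50]}: π^{-1}(V) = {x47, x50} ∉ τ ✗.
  V = {[x46=x48], [x47], [x50]}: π^{-1}(V) = {x46, x47, x48, x50} ∉ τ ✗.
  V = {[x49], [x50]}: π^{-1}(V) = {x49, x50} ∈ τ ✓.
  V = {[x46=x48], [x49], [x50]}: π^{-1}(V) = {x46, x48, x49, x50} ∉ τ ✗.
  V = {[x47], [x49], [x50]}: π^{-1}(V) = {x47, x49, x50} ∉ τ ✗.
  V = {[x46=x48], [x47], [x49], [x50]}: π^{-1}(V) = {x46, x47, x48, x49, x50} ∈ τ ✓.
Open sets in the quotient: τ_Q = {{}, {[x49], [x50]}, {[x46=x48], [x47], [x49], [x50]}} (3 elements).


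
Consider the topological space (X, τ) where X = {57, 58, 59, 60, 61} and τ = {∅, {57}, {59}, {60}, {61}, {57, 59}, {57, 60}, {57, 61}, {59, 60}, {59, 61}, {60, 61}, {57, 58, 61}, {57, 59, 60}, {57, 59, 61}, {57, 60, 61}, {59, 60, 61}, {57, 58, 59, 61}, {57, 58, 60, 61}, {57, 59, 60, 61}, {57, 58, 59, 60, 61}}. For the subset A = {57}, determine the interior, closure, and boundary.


int(A) = {57}, cl(A) = {57, 58}, ∂A = {58}.

Closed sets in (X, τ) are complements of opens:
  closed(X, τ) = {∅, {58}, {59}, {60}, {57, 58}, {58, 59}, {58, 60}, {58, 61}, {59, 60}, {57, 58, 59}, {57, 58, 60}, {57, 58, 61}, {58, 59, 60}, {58, 59, 61}, {58, 60, 61}, {57, 58, 59, 60}, {57, 58, 59, 61}, {57, 58, 60, 61}, {58, 59, 60, 61}, {57, 58, 59, 60, 61}}.
int(A) = ⋃ {U ∈ τ : U ⊆ A}. Opens contained in A: ∅, {57}.
Taking the union of these: int(A) = {57}.
cl(A) = ⋂ {C closed : A ⊆ C}. Closed sets containing A: {57, 58}, {57, 58, 59}, {57, 58, 60}, {57, 58, 61}, {57, 58, 59, 60}, {57, 58, 59, 61}, {57, 58, 60, 61}, {57, 58, 59, 60, 61}.
Intersecting these: cl(A) = {57, 58}.
∂A = cl(A) ∖ int(A) = {57, 58} ∖ {57} = {58}.


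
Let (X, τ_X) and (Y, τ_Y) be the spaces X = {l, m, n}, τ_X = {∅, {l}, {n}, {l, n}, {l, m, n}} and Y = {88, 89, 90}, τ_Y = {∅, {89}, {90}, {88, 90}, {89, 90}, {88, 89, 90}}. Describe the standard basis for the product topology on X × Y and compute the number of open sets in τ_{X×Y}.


Basis B = {∅ × ∅, {l} × {89}, {l} × {90}, {n} × {89}, {n} × {90}, {l} × {88, 90}, {l} × {89, 90}, {l, n} × {89}, {l, n} × {90}, {n} × {88, 90}, {n} × {89, 90}, {l} × {88, 89, 90}, {l, m, n} × {89}, {l, m, n} × {90}, {n} × {88, 89, 90}, {l, n} × {88, 90}, {l, n} × {89, 90}, {l, n} × {88, 89, 90}, {l, m, n} × {88, 90}, {l, m, n} × {89, 90}, {l, m, n} × {88, 89, 90}}; |τ_{X×Y}| = 70.

Enumerate products U × V with U ∈ τ_X, V ∈ τ_Y (deduplicated):
  ∅ × ∅ = {} (∅)
  {l} × {89} = {(l,89)}
  {l} × {90} = {(l,90)}
  {n} × {89} = {(n,89)}
  {n} × {90} = {(n,90)}
  {l} × {88, 90} = {(l,88), (l,90)}
  {l} × {89, 90} = {(l,89), (l,90)}
  {l, n} × {89} = {(l,89), (n,89)}
  {l, n} × {90} = {(l,90), (n,90)}
  {n} × {88, 90} = {(n,88), (n,90)}
  {n} × {89, 90} = {(n,89), (n,90)}
  {l} × {88, 89, 90} = {(l,88), (l,89), (l,90)}
  {l, m, n} × {89} = {(l,89), (m,89), (n,89)}
  {l, m, n} × {90} = {(l,90), (m,90), (n,90)}
  {n} × {88, 89, 90} = {(n,88), (n,89), (n,90)}
  {l, n} × {88, 90} = {(l,88), (l,90), (n,88), (n,90)}
  {l, n} × {89, 90} = {(l,89), (l,90), (n,89), (n,90)}
  {l, n} × {88, 89, 90} = {(l,88), (l,89), (l,90), (n,88), (n,89), (n,90)}
  {l, m, n} × {88, 90} = {(l,88), (l,90), (m,88), (m,90), (n,88), (n,90)}
  {l, m, n} × {89, 90} = {(l,89), (l,90), (m,89), (m,90), (n,89), (n,90)}
  {l, m, n} × {88, 89, 90} = {(l,88), (l,89), (l,90), (m,88), (m,89), (m,90), (n,88), (n,89), (n,90)}
These 21 distinct sets form the basis B.
Close under arbitrary unions to get τ_{X×Y}; counting gives |τ_{X×Y}| = 70.


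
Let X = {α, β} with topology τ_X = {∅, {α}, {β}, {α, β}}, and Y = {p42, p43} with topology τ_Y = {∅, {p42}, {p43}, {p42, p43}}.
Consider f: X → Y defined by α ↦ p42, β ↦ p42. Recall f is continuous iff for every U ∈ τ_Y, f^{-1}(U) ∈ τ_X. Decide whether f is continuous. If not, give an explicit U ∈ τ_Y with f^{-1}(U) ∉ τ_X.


f IS continuous.

Compute f^{-1}(U) for each U ∈ τ_Y:
  U = ∅: f^{-1}(U) = ∅ ∈ τ_X ✓.
  U = {p42}: f^{-1}(U) = {α, β} ∈ τ_X ✓.
  U = {p43}: f^{-1}(U) = ∅ ∈ τ_X ✓.
  U = {p42, p43}: f^{-1}(U) = {α, β} ∈ τ_X ✓.
Every preimage lies in τ_X, so f IS continuous.


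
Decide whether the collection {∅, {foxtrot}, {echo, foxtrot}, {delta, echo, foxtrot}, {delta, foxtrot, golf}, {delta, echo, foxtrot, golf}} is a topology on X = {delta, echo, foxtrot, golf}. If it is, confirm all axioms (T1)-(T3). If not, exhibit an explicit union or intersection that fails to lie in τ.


τ is NOT a topology on X.

Axiom (T1): ∅ ∈ τ? Yes; X ∈ τ? Yes.
Axiom (T2/T3): check pairwise unions and intersections of members of τ.
Counterexample for (T3): {delta, echo, foxtrot} ∩ {delta, foxtrot, golf} = {delta, foxtrot} ∉ τ. Therefore τ is NOT a topology.


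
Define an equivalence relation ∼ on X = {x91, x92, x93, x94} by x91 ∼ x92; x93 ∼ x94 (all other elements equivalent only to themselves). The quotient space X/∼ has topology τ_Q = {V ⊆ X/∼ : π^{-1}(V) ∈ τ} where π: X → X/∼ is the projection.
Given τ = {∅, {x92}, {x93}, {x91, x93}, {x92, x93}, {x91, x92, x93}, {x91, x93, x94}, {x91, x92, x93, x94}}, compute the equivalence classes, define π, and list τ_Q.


X/∼ = {[x91=x92], [x93=x94]}; |τ_Q| = 2.

Equivalence classes: [x91=x92], [x93=x94].
Quotient map π: X → X/∼ sends x91 ↦ [x91=x92], x92 ↦ [x91=x92], x93 ↦ [x93=x94], x94 ↦ [x93=x94].
For each subset V ⊆ X/∼, compute π^{-1}(V) ⊆ X and check whether π^{-1}(V) ∈ τ. V is open in τ_Q iff π^{-1}(V) ∈ τ.
  V = {}: π^{-1}(V) = ∅ ∈ τ ✓.
  V = {[x91=x92]}: π^{-1}(V) = {x91, x92} ∉ τ ✗.
  V = {[x93=x94]}: π^{-1}(V) = {x93, x94} ∉ τ ✗.
  V = {[x91=x92], [x93=x94]}: π^{-1}(V) = {x91, x92, x93, x94} ∈ τ ✓.
Open sets in the quotient: τ_Q = {{}, {[x91=x92], [x93=x94]}} (2 elements).


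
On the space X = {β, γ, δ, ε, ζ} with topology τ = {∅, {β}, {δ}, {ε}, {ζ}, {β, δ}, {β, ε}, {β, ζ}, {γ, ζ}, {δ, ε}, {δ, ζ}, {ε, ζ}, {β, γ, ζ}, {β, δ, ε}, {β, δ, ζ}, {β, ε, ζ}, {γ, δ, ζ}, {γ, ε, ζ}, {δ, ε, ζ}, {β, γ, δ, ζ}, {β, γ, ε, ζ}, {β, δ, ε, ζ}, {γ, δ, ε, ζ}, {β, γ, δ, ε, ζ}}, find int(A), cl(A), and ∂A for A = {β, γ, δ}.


int(A) = {β, δ}, cl(A) = {β, γ, δ}, ∂A = {γ}.

Closed sets in (X, τ) are complements of opens:
  closed(X, τ) = {∅, {β}, {γ}, {δ}, {ε}, {β, γ}, {β, δ}, {β, ε}, {γ, δ}, {γ, ε}, {γ, ζ}, {δ, ε}, {β, γ, δ}, {β, γ, ε}, {β, γ, ζ}, {β, δ, ε}, {γ, δ, ε}, {γ, δ, ζ}, {γ, ε, ζ}, {β, γ, δ, ε}, {β, γ, δ, ζ}, {β, γ, ε, ζ}, {γ, δ, ε, ζ}, {β, γ, δ, ε, ζ}}.
int(A) = ⋃ {U ∈ τ : U ⊆ A}. Opens contained in A: ∅, {β}, {δ}, {β, δ}.
Taking the union of these: int(A) = {β, δ}.
cl(A) = ⋂ {C closed : A ⊆ C}. Closed sets containing A: {β, γ, δ}, {β, γ, δ, ε}, {β, γ, δ, ζ}, {β, γ, δ, ε, ζ}.
Intersecting these: cl(A) = {β, γ, δ}.
∂A = cl(A) ∖ int(A) = {β, γ, δ} ∖ {β, δ} = {γ}.


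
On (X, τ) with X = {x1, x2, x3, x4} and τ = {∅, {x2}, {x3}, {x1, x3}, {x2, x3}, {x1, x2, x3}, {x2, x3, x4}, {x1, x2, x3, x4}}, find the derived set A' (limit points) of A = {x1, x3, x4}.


A' = {x1, x4}

For each x ∈ X, list the open sets U ∈ τ with x ∈ U, then check whether U ∩ (A ∖ {x}) ≠ ∅ for every such U.
  x = x1: opens ∋ x are {x1, x3}, {x1, x2, x3}, {x1, x2, x3, x4}; each meets A ∖ {x1}, so x IS a limit point.
  x = x2: open {x2} ∋ x has {x2} ∩ (A ∖ {x2}) = ∅, so x is NOT a limit point.
  x = x3: open {x3} ∋ x has {x3} ∩ (A ∖ {x3}) = ∅, so x is NOT a limit point.
  x = x4: opens ∋ x are {x2, x3, x4}, {x1, x2, x3, x4}; each meets A ∖ {x4}, so x IS a limit point.
Collecting: A' = {x1, x4}.


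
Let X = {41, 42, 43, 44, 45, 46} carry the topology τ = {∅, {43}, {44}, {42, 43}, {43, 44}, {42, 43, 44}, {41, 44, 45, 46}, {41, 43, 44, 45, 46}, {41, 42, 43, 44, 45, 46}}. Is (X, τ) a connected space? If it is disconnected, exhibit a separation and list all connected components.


(X, τ) is disconnected; components = [{42, 43}, {41, 44, 45, 46}].

Find clopen sets (U ∈ τ with X ∖ U ∈ τ):
  U = ∅, X ∖ U = {41, 42, 43, 44, 45, 46} — both open, so U is clopen.
  U = {42, 43}, X ∖ U = {41, 44, 45, 46} — both open, so U is clopen.
  U = {41, 44, 45, 46}, X ∖ U = {42, 43} — both open, so U is clopen.
  U = {41, 42, 43, 44, 45, 46}, X ∖ U = ∅ — both open, so U is clopen.
Nontrivial clopen(s) exist: e.g. {42, 43}. So (X, τ) is disconnected.
Compute connected components by grouping points that agree on all clopens:
  component: {42, 43}
  component: {41, 44, 45, 46}


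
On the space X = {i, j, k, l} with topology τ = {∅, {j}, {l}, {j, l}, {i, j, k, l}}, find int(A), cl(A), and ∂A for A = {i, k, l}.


int(A) = {l}, cl(A) = {i, k, l}, ∂A = {i, k}.

Closed sets in (X, τ) are complements of opens:
  closed(X, τ) = {∅, {i, k}, {i, j, k}, {i, k, l}, {i, j, k, l}}.
int(A) = ⋃ {U ∈ τ : U ⊆ A}. Opens contained in A: ∅, {l}.
Taking the union of these: int(A) = {l}.
cl(A) = ⋂ {C closed : A ⊆ C}. Closed sets containing A: {i, k, l}, {i, j, k, l}.
Intersecting these: cl(A) = {i, k, l}.
∂A = cl(A) ∖ int(A) = {i, k, l} ∖ {l} = {i, k}.


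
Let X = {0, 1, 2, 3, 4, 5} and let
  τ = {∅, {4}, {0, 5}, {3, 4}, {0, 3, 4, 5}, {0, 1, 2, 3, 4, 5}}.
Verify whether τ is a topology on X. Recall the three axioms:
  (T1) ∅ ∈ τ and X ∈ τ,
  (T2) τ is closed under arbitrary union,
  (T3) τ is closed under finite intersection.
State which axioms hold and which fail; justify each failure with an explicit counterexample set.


τ is NOT a topology on X.

Axiom (T1): ∅ ∈ τ? Yes; X ∈ τ? Yes.
Axiom (T2/T3): check pairwise unions and intersections of members of τ.
Counterexample for (T2): {4} ∪ {0, 5} = {0, 4, 5} ∉ τ. Therefore τ is NOT a topology.


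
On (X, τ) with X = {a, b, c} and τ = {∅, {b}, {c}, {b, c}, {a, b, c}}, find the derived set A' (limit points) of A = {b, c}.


A' = {a}

For each x ∈ X, list the open sets U ∈ τ with x ∈ U, then check whether U ∩ (A ∖ {x}) ≠ ∅ for every such U.
  x = a: opens ∋ x are {a, b, c}; each meets A ∖ {a}, so x IS a limit point.
  x = b: open {b} ∋ x has {b} ∩ (A ∖ {b}) = ∅, so x is NOT a limit point.
  x = c: open {c} ∋ x has {c} ∩ (A ∖ {c}) = ∅, so x is NOT a limit point.
Collecting: A' = {a}.


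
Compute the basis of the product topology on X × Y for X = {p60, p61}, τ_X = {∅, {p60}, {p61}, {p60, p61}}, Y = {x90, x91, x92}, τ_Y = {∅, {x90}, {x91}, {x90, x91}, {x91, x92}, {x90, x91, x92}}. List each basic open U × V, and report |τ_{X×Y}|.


Basis B = {∅ × ∅, {p60} × {x90}, {p60} × {x91}, {p61} × {x90}, {p61} × {x91}, {p60} × {x90, x91}, {p60, p61} × {x90}, {p60} × {x91, x92}, {p60, p61} × {x91}, {p61} × {x90, x91}, {p61} × {x91, x92}, {p60} × {x90, x91, x92}, {p61} × {x90, x91, x92}, {p60, p61} × {x90, x91}, {p60, p61} × {x91, x92}, {p60, p61} × {x90, x91, x92}}; |τ_{X×Y}| = 36.

Enumerate products U × V with U ∈ τ_X, V ∈ τ_Y (deduplicated):
  ∅ × ∅ = {} (∅)
  {p60} × {x90} = {(p60,x90)}
  {p60} × {x91} = {(p60,x91)}
  {p61} × {x90} = {(p61,x90)}
  {p61} × {x91} = {(p61,x91)}
  {p60} × {x90, x91} = {(p60,x90), (p60,x91)}
  {p60, p61} × {x90} = {(p60,x90), (p61,x90)}
  {p60} × {x91, x92} = {(p60,x91), (p60,x92)}
  {p60, p61} × {x91} = {(p60,x91), (p61,x91)}
  {p61} × {x90, x91} = {(p61,x90), (p61,x91)}
  {p61} × {x91, x92} = {(p61,x91), (p61,x92)}
  {p60} × {x90, x91, x92} = {(p60,x90), (p60,x91), (p60,x92)}
  {p61} × {x90, x91, x92} = {(p61,x90), (p61,x91), (p61,x92)}
  {p60, p61} × {x90, x91} = {(p60,x90), (p60,x91), (p61,x90), (p61,x91)}
  {p60, p61} × {x91, x92} = {(p60,x91), (p60,x92), (p61,x91), (p61,x92)}
  {p60, p61} × {x90, x91, x92} = {(p60,x90), (p60,x91), (p60,x92), (p61,x90), (p61,x91), (p61,x92)}
These 16 distinct sets form the basis B.
Close under arbitrary unions to get τ_{X×Y}; counting gives |τ_{X×Y}| = 36.


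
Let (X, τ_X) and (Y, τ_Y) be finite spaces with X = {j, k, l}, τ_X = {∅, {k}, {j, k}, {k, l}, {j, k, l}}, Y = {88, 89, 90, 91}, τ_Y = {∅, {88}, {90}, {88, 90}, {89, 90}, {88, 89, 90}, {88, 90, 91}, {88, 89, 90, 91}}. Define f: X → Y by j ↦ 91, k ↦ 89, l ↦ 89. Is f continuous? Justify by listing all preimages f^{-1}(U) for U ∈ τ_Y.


f is NOT continuous.

Compute f^{-1}(U) for each U ∈ τ_Y:
  U = ∅: f^{-1}(U) = ∅ ∈ τ_X ✓.
  U = {88}: f^{-1}(U) = ∅ ∈ τ_X ✓.
  U = {90}: f^{-1}(U) = ∅ ∈ τ_X ✓.
  U = {88, 90}: f^{-1}(U) = ∅ ∈ τ_X ✓.
  U = {89, 90}: f^{-1}(U) = {k, l} ∈ τ_X ✓.
  U = {88, 89, 90}: f^{-1}(U) = {k, l} ∈ τ_X ✓.
  U = {88, 90, 91}: f^{-1}(U) = {j} ∉ τ_X ✗.
  U = {88, 89, 90, 91}: f^{-1}(U) = {j, k, l} ∈ τ_X ✓.
Found U = {88, 90, 91} with f^{-1}(U) = {j} not in τ_X. Therefore f is NOT continuous.


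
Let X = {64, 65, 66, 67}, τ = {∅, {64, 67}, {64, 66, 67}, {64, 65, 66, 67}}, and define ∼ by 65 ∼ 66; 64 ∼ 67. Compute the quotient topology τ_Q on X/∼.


X/∼ = {[64=67], [65=66]}; |τ_Q| = 3.

Equivalence classes: [64=67], [65=66].
Quotient map π: X → X/∼ sends 64 ↦ [64=67], 65 ↦ [65=66], 66 ↦ [65=66], 67 ↦ [64=67].
For each subset V ⊆ X/∼, compute π^{-1}(V) ⊆ X and check whether π^{-1}(V) ∈ τ. V is open in τ_Q iff π^{-1}(V) ∈ τ.
  V = {}: π^{-1}(V) = ∅ ∈ τ ✓.
  V = {[64=67]}: π^{-1}(V) = {64, 67} ∈ τ ✓.
  V = {[65=66]}: π^{-1}(V) = {65, 66} ∉ τ ✗.
  V = {[64=67], [65=66]}: π^{-1}(V) = {64, 65, 66, 67} ∈ τ ✓.
Open sets in the quotient: τ_Q = {{}, {[64=67]}, {[64=67], [65=66]}} (3 elements).


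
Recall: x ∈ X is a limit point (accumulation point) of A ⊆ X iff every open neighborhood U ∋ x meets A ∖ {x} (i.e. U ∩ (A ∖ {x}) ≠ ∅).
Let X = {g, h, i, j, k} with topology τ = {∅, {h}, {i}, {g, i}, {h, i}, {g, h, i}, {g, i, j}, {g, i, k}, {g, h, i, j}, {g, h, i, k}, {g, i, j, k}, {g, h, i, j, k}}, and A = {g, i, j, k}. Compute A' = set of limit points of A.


A' = {g, j, k}

For each x ∈ X, list the open sets U ∈ τ with x ∈ U, then check whether U ∩ (A ∖ {x}) ≠ ∅ for every such U.
  x = g: opens ∋ x are {g, i}, {g, h, i}, {g, i, j}, {g, i, k}, {g, h, i, j}, {g, h, i, k}, {g, i, j, k}, {g, h, i, j, k}; each meets A ∖ {g}, so x IS a limit point.
  x = h: open {h} ∋ x has {h} ∩ (A ∖ {h}) = ∅, so x is NOT a limit point.
  x = i: open {i} ∋ x has {i} ∩ (A ∖ {i}) = ∅, so x is NOT a limit point.
  x = j: opens ∋ x are {g, i, j}, {g, h, i, j}, {g, i, j, k}, {g, h, i, j, k}; each meets A ∖ {j}, so x IS a limit point.
  x = k: opens ∋ x are {g, i, k}, {g, h, i, k}, {g, i, j, k}, {g, h, i, j, k}; each meets A ∖ {k}, so x IS a limit point.
Collecting: A' = {g, j, k}.


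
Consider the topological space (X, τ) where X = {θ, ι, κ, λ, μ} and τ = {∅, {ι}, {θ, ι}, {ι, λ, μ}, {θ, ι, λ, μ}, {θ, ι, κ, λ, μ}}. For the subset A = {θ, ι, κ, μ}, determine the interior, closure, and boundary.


int(A) = {θ, ι}, cl(A) = {θ, ι, κ, λ, μ}, ∂A = {κ, λ, μ}.

Closed sets in (X, τ) are complements of opens:
  closed(X, τ) = {∅, {κ}, {θ, κ}, {κ, λ, μ}, {θ, κ, λ, μ}, {θ, ι, κ, λ, μ}}.
int(A) = ⋃ {U ∈ τ : U ⊆ A}. Opens contained in A: ∅, {ι}, {θ, ι}.
Taking the union of these: int(A) = {θ, ι}.
cl(A) = ⋂ {C closed : A ⊆ C}. Closed sets containing A: {θ, ι, κ, λ, μ}.
Intersecting these: cl(A) = {θ, ι, κ, λ, μ}.
∂A = cl(A) ∖ int(A) = {θ, ι, κ, λ, μ} ∖ {θ, ι} = {κ, λ, μ}.


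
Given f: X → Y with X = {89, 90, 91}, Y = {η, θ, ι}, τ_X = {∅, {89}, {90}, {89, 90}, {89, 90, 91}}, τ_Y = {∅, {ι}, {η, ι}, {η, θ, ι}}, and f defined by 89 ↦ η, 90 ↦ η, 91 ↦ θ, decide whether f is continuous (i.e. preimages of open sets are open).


f IS continuous.

Compute f^{-1}(U) for each U ∈ τ_Y:
  U = ∅: f^{-1}(U) = ∅ ∈ τ_X ✓.
  U = {ι}: f^{-1}(U) = ∅ ∈ τ_X ✓.
  U = {η, ι}: f^{-1}(U) = {89, 90} ∈ τ_X ✓.
  U = {η, θ, ι}: f^{-1}(U) = {89, 90, 91} ∈ τ_X ✓.
Every preimage lies in τ_X, so f IS continuous.


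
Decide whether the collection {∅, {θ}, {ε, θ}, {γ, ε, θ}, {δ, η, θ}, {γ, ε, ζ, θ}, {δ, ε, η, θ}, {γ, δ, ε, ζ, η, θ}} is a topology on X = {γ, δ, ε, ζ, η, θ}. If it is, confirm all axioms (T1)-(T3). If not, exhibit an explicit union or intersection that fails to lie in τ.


τ is NOT a topology on X.

Axiom (T1): ∅ ∈ τ? Yes; X ∈ τ? Yes.
Axiom (T2/T3): check pairwise unions and intersections of members of τ.
Counterexample for (T2): {γ, ε, θ} ∪ {δ, η, θ} = {γ, δ, ε, η, θ} ∉ τ. Therefore τ is NOT a topology.


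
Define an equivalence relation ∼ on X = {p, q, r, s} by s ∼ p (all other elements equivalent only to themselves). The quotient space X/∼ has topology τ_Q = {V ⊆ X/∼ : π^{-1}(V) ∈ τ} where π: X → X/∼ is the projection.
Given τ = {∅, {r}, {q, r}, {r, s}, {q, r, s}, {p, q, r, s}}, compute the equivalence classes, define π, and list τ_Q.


X/∼ = {[p=s], [q], [r]}; |τ_Q| = 4.

Equivalence classes: [p=s], [q], [r].
Quotient map π: X → X/∼ sends p ↦ [p=s], q ↦ [q], r ↦ [r], s ↦ [p=s].
For each subset V ⊆ X/∼, compute π^{-1}(V) ⊆ X and check whether π^{-1}(V) ∈ τ. V is open in τ_Q iff π^{-1}(V) ∈ τ.
  V = {}: π^{-1}(V) = ∅ ∈ τ ✓.
  V = {[p=s]}: π^{-1}(V) = {p, s} ∉ τ ✗.
  V = {[q]}: π^{-1}(V) = {q} ∉ τ ✗.
  V = {[p=s], [q]}: π^{-1}(V) = {p, q, s} ∉ τ ✗.
  V = {[r]}: π^{-1}(V) = {r} ∈ τ ✓.
  V = {[p=s], [r]}: π^{-1}(V) = {p, r, s} ∉ τ ✗.
  V = {[q], [r]}: π^{-1}(V) = {q, r} ∈ τ ✓.
  V = {[p=s], [q], [r]}: π^{-1}(V) = {p, q, r, s} ∈ τ ✓.
Open sets in the quotient: τ_Q = {{}, {[r]}, {[q], [r]}, {[p=s], [q], [r]}} (4 elements).


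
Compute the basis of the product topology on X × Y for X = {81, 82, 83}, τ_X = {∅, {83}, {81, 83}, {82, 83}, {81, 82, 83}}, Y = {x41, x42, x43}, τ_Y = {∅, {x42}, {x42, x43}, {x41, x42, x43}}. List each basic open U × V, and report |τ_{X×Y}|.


Basis B = {∅ × ∅, {83} × {x42}, {81, 83} × {x42}, {82, 83} × {x42}, {83} × {x42, x43}, {81, 82, 83} × {x42}, {83} × {x41, x42, x43}, {81, 83} × {x42, x43}, {82, 83} × {x42, x43}, {81, 83} × {x41, x42, x43}, {81, 82, 83} × {x42, x43}, {82, 83} × {x41, x42, x43}, {81, 82, 83} × {x41, x42, x43}}; |τ_{X×Y}| = 30.

Enumerate products U × V with U ∈ τ_X, V ∈ τ_Y (deduplicated):
  ∅ × ∅ = {} (∅)
  {83} × {x42} = {(83,x42)}
  {81, 83} × {x42} = {(81,x42), (83,x42)}
  {82, 83} × {x42} = {(82,x42), (83,x42)}
  {83} × {x42, x43} = {(83,x42), (83,x43)}
  {81, 82, 83} × {x42} = {(81,x42), (82,x42), (83,x42)}
  {83} × {x41, x42, x43} = {(83,x41), (83,x42), (83,x43)}
  {81, 83} × {x42, x43} = {(81,x42), (81,x43), (83,x42), (83,x43)}
  {82, 83} × {x42, x43} = {(82,x42), (82,x43), (83,x42), (83,x43)}
  {81, 83} × {x41, x42, x43} = {(81,x41), (81,x42), (81,x43), (83,x41), (83,x42), (83,x43)}
  {81, 82, 83} × {x42, x43} = {(81,x42), (81,x43), (82,x42), (82,x43), (83,x42), (83,x43)}
  {82, 83} × {x41, x42, x43} = {(82,x41), (82,x42), (82,x43), (83,x41), (83,x42), (83,x43)}
  {81, 82, 83} × {x41, x42, x43} = {(81,x41), (81,x42), (81,x43), (82,x41), (82,x42), (82,x43), (83,x41), (83,x42), (83,x43)}
These 13 distinct sets form the basis B.
Close under arbitrary unions to get τ_{X×Y}; counting gives |τ_{X×Y}| = 30.


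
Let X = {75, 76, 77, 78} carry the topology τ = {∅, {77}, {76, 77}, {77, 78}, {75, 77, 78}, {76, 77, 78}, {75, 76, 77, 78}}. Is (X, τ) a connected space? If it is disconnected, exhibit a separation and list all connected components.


(X, τ) is connected.

Find clopen sets (U ∈ τ with X ∖ U ∈ τ):
  U = ∅, X ∖ U = {75, 76, 77, 78} — both open, so U is clopen.
  U = {75, 76, 77, 78}, X ∖ U = ∅ — both open, so U is clopen.
Only trivial clopens (∅ and X) exist, so (X, τ) is connected.
Compute connected components by grouping points that agree on all clopens:
  component: {75, 76, 77, 78}


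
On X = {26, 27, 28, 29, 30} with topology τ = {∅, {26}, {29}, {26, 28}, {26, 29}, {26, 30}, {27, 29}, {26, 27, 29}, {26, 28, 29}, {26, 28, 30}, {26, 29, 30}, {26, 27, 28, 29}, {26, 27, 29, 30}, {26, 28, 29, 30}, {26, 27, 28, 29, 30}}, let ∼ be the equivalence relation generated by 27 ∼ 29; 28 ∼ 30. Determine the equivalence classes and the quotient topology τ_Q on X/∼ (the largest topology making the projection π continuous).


X/∼ = {[26], [27=29], [28=30]}; |τ_Q| = 6.

Equivalence classes: [26], [27=29], [28=30].
Quotient map π: X → X/∼ sends 26 ↦ [26], 27 ↦ [27=29], 28 ↦ [28=30], 29 ↦ [27=29], 30 ↦ [28=30].
For each subset V ⊆ X/∼, compute π^{-1}(V) ⊆ X and check whether π^{-1}(V) ∈ τ. V is open in τ_Q iff π^{-1}(V) ∈ τ.
  V = {}: π^{-1}(V) = ∅ ∈ τ ✓.
  V = {[26]}: π^{-1}(V) = {26} ∈ τ ✓.
  V = {[27=29]}: π^{-1}(V) = {27, 29} ∈ τ ✓.
  V = {[26], [27=29]}: π^{-1}(V) = {26, 27, 29} ∈ τ ✓.
  V = {[28=30]}: π^{-1}(V) = {28, 30} ∉ τ ✗.
  V = {[26], [28=30]}: π^{-1}(V) = {26, 28, 30} ∈ τ ✓.
  V = {[27=29], [28=30]}: π^{-1}(V) = {27, 28, 29, 30} ∉ τ ✗.
  V = {[26], [27=29], [28=30]}: π^{-1}(V) = {26, 27, 28, 29, 30} ∈ τ ✓.
Open sets in the quotient: τ_Q = {{}, {[26]}, {[27=29]}, {[26], [27=29]}, {[26], [28=30]}, {[26], [27=29], [28=30]}} (6 elements).


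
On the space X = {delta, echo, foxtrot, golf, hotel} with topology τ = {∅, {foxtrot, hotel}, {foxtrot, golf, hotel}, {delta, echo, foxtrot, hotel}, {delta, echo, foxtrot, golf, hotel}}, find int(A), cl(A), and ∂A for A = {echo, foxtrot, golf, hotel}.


int(A) = {foxtrot, golf, hotel}, cl(A) = {delta, echo, foxtrot, golf, hotel}, ∂A = {delta, echo}.

Closed sets in (X, τ) are complements of opens:
  closed(X, τ) = {∅, {golf}, {delta, echo}, {delta, echo, golf}, {delta, echo, foxtrot, golf, hotel}}.
int(A) = ⋃ {U ∈ τ : U ⊆ A}. Opens contained in A: ∅, {foxtrot, hotel}, {foxtrot, golf, hotel}.
Taking the union of these: int(A) = {foxtrot, golf, hotel}.
cl(A) = ⋂ {C closed : A ⊆ C}. Closed sets containing A: {delta, echo, foxtrot, golf, hotel}.
Intersecting these: cl(A) = {delta, echo, foxtrot, golf, hotel}.
∂A = cl(A) ∖ int(A) = {delta, echo, foxtrot, golf, hotel} ∖ {foxtrot, golf, hotel} = {delta, echo}.


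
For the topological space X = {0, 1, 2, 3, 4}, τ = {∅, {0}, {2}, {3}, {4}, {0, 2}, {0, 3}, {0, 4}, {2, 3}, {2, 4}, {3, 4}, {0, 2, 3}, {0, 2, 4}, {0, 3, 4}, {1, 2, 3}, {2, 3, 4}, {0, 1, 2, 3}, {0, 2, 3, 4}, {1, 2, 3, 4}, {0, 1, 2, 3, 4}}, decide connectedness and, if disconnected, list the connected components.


(X, τ) is disconnected; components = [{0}, {4}, {1, 2, 3}].

Find clopen sets (U ∈ τ with X ∖ U ∈ τ):
  U = ∅, X ∖ U = {0, 1, 2, 3, 4} — both open, so U is clopen.
  U = {0}, X ∖ U = {1, 2, 3, 4} — both open, so U is clopen.
  U = {4}, X ∖ U = {0, 1, 2, 3} — both open, so U is clopen.
  U = {0, 4}, X ∖ U = {1, 2, 3} — both open, so U is clopen.
  U = {1, 2, 3}, X ∖ U = {0, 4} — both open, so U is clopen.
  U = {0, 1, 2, 3}, X ∖ U = {4} — both open, so U is clopen.
  U = {1, 2, 3, 4}, X ∖ U = {0} — both open, so U is clopen.
  U = {0, 1, 2, 3, 4}, X ∖ U = ∅ — both open, so U is clopen.
Nontrivial clopen(s) exist: e.g. {0, 4}. So (X, τ) is disconnected.
Compute connected components by grouping points that agree on all clopens:
  component: {0}
  component: {4}
  component: {1, 2, 3}
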